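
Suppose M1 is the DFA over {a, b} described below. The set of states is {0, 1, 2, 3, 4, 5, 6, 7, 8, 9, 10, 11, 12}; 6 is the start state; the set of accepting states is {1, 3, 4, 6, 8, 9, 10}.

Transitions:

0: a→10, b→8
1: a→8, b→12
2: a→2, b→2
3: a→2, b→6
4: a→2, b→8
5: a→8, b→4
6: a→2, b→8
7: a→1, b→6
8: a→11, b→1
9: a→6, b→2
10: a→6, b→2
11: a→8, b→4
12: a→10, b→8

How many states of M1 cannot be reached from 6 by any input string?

BFS from 6 reaches {1, 2, 4, 6, 8, 10, 11, 12}; the 5 state(s) 0, 3, 5, 7, 9 are never visited.

5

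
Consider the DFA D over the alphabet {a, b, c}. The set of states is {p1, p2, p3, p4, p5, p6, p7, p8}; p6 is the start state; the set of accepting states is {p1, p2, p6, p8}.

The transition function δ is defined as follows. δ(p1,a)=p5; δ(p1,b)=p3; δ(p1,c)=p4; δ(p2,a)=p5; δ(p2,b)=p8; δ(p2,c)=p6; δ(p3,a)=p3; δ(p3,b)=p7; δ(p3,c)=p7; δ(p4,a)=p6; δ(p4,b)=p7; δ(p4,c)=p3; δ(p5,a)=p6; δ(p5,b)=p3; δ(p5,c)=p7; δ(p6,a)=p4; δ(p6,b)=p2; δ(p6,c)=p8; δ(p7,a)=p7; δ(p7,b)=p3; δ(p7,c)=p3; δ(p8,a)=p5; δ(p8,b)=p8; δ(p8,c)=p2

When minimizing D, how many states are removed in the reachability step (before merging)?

1

Starting at p6 and following transitions, the reachable set is {p2, p3, p4, p5, p6, p7, p8}. That leaves p1 unreachable — 1 in total.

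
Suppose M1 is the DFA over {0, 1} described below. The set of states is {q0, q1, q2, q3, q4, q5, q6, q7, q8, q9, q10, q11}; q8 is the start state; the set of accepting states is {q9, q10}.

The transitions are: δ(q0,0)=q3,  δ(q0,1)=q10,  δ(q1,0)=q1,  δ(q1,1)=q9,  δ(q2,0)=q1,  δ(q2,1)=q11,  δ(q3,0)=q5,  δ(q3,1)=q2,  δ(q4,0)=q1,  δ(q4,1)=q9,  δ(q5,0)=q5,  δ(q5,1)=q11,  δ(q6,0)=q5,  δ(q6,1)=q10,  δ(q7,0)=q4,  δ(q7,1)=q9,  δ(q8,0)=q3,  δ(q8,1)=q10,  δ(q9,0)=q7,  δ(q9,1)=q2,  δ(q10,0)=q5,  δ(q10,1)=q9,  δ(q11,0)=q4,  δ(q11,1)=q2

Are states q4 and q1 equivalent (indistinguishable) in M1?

Yes

States {q0,q6} cannot be reached from the start state, so discard them.
Initial partition by acceptance: {q9,q10} | {q1,q2,q3,q4,q5,q7,q8,q11}.
On input 1, block {q9,q10} splits into {q9} and {q10}.
Split {q1,q2,q3,q4,q5,q7,q8,q11} by δ(·,1) → {q2,q3,q5,q11} and {q1,q4,q7} and {q8}.
Refine {q2,q3,q5,q11} on symbol 0: members go to different blocks, giving {q2,q11} and {q3,q5}.
Stable partition: {q9} | {q2,q11} | {q10} | {q1,q4,q7} | {q8} | {q3,q5} — 6 equivalence classes.
q4 and q1 lie in the same block of the stable partition, so they are equivalent — no string distinguishes them.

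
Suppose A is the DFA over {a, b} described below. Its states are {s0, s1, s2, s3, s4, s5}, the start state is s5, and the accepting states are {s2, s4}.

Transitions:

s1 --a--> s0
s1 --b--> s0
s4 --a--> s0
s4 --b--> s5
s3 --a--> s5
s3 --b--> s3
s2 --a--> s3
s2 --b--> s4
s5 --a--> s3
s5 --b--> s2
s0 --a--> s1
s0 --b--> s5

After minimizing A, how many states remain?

6

Every state is reachable, so we keep all 6.
P0 = {s2,s4} | {s0,s1,s3,s5}.
Split {s2,s4} by δ(·,b) → {s2} and {s4}.
Refine {s0,s1,s3,s5} on symbol b: members go to different blocks, giving {s0,s1,s3} and {s5}.
Refine {s0,s1,s3} on symbol a: members go to different blocks, giving {s0,s1} and {s3}.
Split {s0,s1} by δ(·,b) → {s0} and {s1}.
The partition is now stable with 6 blocks: {s2} | {s0} | {s4} | {s5} | {s3} | {s1}.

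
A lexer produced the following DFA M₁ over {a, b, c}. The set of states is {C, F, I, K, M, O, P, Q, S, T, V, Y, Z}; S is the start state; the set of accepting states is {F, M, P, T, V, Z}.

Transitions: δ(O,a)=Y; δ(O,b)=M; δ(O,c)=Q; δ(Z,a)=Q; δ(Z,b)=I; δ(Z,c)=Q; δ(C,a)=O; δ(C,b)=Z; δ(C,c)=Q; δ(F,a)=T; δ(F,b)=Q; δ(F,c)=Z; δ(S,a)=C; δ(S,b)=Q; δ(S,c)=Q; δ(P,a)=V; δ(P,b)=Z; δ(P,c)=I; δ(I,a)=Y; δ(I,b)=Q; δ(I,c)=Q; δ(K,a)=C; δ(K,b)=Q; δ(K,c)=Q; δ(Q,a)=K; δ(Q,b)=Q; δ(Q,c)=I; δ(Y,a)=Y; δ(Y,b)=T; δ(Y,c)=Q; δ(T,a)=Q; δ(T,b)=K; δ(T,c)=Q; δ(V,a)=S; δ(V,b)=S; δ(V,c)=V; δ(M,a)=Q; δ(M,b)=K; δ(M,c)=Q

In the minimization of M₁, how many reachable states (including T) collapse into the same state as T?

Reachable states from the start: {C,I,K,M,O,Q,S,T,Y,Z}. Unreachable: {F,P,V} — drop them.
Initial partition by acceptance: {M,T,Z} | {C,I,K,O,Q,S,Y}.
On input b, block {C,I,K,O,Q,S,Y} splits into {I,K,Q,S} and {C,O,Y}.
On input a, block {I,K,Q,S} splits into {I,K,S} and {Q}.
No further refinement is possible. Final partition (4 blocks): {M,T,Z} | {I,K,S} | {C,O,Y} | {Q}.
State T belongs to the block {M,T,Z}, which has 3 states.

3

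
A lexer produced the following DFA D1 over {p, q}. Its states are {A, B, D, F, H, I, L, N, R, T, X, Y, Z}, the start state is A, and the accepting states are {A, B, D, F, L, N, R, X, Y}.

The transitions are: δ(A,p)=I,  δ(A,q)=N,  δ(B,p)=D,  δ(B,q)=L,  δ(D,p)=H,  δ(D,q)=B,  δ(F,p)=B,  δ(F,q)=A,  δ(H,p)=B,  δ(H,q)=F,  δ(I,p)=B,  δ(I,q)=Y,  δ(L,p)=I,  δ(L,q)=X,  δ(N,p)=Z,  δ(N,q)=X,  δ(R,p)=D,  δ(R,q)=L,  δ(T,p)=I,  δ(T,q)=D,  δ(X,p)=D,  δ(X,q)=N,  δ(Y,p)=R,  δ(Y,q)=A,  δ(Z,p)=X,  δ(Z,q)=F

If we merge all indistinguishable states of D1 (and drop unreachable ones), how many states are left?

5

First remove the unreachable states {T}; 12 states remain.
Initial partition by acceptance: {A,B,D,F,L,N,R,X,Y} | {H,I,Z}.
On input p, block {A,B,D,F,L,N,R,X,Y} splits into {B,F,R,X,Y} and {A,D,L,N}.
Split {B,F,R,X,Y} by δ(·,p) → {B,R,X} and {F,Y}.
Refine {A,D,L,N} on symbol q: members go to different blocks, giving {D,L,N} and {A}.
The partition is now stable with 5 blocks: {B,R,X} | {H,I,Z} | {D,L,N} | {F,Y} | {A}.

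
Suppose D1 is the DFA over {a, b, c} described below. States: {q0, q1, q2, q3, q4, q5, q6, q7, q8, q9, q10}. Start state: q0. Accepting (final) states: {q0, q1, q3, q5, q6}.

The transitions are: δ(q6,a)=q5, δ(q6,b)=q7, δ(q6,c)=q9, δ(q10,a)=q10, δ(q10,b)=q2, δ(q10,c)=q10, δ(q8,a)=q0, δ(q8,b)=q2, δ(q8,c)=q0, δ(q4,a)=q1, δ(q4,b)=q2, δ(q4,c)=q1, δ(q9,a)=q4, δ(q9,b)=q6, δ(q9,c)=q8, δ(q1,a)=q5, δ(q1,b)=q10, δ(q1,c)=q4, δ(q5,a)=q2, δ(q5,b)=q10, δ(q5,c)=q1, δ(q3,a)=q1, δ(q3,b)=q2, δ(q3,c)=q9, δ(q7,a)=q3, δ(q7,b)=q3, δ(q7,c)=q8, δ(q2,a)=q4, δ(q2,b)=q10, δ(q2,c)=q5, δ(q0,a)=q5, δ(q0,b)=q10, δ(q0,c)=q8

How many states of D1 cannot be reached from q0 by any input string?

BFS from q0 reaches {q0, q1, q2, q4, q5, q8, q10}; the 4 state(s) q3, q6, q7, q9 are never visited.

4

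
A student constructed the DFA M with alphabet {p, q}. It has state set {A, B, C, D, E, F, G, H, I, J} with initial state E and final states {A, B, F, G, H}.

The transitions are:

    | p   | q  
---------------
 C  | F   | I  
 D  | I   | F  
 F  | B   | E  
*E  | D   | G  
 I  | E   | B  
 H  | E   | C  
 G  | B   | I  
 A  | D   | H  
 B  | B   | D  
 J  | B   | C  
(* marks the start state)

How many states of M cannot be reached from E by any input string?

4

No path from E leads to A, C, H, J; the other 6 states are all reachable.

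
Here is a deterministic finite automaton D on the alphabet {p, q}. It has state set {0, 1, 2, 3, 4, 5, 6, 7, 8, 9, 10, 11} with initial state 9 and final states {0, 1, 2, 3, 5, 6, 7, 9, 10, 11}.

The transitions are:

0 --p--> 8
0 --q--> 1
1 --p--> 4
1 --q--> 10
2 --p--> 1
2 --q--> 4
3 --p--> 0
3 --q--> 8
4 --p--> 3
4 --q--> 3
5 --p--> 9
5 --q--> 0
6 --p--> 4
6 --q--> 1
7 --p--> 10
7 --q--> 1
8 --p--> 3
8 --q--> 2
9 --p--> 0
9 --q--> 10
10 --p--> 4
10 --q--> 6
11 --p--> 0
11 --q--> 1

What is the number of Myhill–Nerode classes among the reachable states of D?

4

States {5,7,11} cannot be reached from the start state, so discard them.
Start with accepting vs non-accepting: {0,1,2,3,6,9,10} | {4,8}.
On input p, block {0,1,2,3,6,9,10} splits into {0,1,6,10} and {2,3,9}.
On input q, block {2,3,9} splits into {2,3} and {9}.
No further refinement is possible. Final partition (4 blocks): {0,1,6,10} | {4,8} | {2,3} | {9}.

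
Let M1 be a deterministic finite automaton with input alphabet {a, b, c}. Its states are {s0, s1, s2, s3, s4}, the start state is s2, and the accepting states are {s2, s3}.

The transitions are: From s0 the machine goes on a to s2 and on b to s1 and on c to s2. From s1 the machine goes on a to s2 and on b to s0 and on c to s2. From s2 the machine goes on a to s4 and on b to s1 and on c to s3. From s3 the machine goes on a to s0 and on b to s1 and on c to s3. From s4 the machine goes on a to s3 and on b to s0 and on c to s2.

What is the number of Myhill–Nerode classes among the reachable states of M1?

2

P0 = {s2,s3} | {s0,s1,s4}.
The partition is now stable with 2 blocks: {s2,s3} | {s0,s1,s4}.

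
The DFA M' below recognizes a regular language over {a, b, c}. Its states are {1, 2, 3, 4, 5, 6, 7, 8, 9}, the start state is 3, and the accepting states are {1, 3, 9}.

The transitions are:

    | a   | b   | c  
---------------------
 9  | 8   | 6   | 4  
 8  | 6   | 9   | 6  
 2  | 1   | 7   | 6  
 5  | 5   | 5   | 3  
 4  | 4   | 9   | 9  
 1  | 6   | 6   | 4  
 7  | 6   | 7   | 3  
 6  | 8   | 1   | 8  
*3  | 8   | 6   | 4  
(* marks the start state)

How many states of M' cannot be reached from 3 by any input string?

3

BFS from 3 reaches {1, 3, 4, 6, 8, 9}; the 3 state(s) 2, 5, 7 are never visited.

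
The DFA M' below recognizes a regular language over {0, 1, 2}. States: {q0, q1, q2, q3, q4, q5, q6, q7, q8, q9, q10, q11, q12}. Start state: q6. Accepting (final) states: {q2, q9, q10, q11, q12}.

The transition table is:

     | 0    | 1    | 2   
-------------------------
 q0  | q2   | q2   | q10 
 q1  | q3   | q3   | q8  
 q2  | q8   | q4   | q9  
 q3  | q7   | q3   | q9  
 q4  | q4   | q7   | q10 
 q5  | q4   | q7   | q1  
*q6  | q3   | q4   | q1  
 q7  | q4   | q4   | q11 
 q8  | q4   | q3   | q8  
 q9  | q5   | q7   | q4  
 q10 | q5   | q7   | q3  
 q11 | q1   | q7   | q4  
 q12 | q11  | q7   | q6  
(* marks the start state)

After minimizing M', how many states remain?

Reachable states from the start: {q1,q3,q4,q5,q6,q7,q8,q9,q10,q11}. Unreachable: {q0,q2,q12} — drop them.
Start with accepting vs non-accepting: {q9,q10,q11} | {q1,q3,q4,q5,q6,q7,q8}.
On input 2, block {q1,q3,q4,q5,q6,q7,q8} splits into {q1,q5,q6,q8} and {q3,q4,q7}.
The partition is now stable with 3 blocks: {q9,q10,q11} | {q1,q5,q6,q8} | {q3,q4,q7}.

3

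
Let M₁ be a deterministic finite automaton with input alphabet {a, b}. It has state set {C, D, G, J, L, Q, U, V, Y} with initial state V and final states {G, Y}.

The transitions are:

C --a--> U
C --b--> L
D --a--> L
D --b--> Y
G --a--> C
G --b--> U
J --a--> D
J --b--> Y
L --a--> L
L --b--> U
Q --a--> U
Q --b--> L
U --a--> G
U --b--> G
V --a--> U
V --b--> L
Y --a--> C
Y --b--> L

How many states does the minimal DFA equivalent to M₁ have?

First remove the unreachable states {D,J,Q,Y}; 5 states remain.
P0 = {G} | {C,L,U,V}.
Refine {C,L,U,V} on symbol a: members go to different blocks, giving {C,L,V} and {U}.
Refine {C,L,V} on symbol a: members go to different blocks, giving {C,V} and {L}.
Stable partition: {G} | {C,V} | {U} | {L} — 4 equivalence classes.

4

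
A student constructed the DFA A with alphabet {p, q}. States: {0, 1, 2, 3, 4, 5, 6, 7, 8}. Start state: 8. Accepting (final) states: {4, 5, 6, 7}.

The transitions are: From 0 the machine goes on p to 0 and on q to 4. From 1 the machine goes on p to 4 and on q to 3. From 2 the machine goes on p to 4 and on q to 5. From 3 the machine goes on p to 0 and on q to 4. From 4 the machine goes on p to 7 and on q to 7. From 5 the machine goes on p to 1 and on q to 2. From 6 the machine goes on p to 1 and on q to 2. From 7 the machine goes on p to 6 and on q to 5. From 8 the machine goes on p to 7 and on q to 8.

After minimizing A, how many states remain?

7

Initial partition by acceptance: {4,5,6,7} | {0,1,2,3,8}.
Refine {4,5,6,7} on symbol p: members go to different blocks, giving {4,7} and {5,6}.
On input p, block {4,7} splits into {4} and {7}.
On input p, block {0,1,2,3,8} splits into {0,3} and {1,2} and {8}.
On input q, block {1,2} splits into {1} and {2}.
Stable partition: {4} | {0,3} | {5,6} | {7} | {1} | {8} | {2} — 7 equivalence classes.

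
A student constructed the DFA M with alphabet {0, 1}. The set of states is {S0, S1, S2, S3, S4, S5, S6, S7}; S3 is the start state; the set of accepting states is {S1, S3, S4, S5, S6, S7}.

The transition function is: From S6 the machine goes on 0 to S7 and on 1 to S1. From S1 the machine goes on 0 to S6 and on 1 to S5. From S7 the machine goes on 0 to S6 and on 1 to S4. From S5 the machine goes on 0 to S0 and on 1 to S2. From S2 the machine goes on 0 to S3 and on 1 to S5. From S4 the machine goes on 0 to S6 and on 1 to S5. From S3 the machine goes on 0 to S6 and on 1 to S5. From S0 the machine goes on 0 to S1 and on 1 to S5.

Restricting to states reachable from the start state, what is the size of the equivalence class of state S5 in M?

Every state is reachable, so we keep all 8.
Start with accepting vs non-accepting: {S1,S3,S4,S5,S6,S7} | {S0,S2}.
On input 0, block {S1,S3,S4,S5,S6,S7} splits into {S1,S3,S4,S6,S7} and {S5}.
Split {S1,S3,S4,S6,S7} by δ(·,1) → {S1,S3,S4} and {S6,S7}.
The partition is now stable with 4 blocks: {S1,S3,S4} | {S0,S2} | {S5} | {S6,S7}.
State S5 belongs to the block {S5}, which has 1 states.

1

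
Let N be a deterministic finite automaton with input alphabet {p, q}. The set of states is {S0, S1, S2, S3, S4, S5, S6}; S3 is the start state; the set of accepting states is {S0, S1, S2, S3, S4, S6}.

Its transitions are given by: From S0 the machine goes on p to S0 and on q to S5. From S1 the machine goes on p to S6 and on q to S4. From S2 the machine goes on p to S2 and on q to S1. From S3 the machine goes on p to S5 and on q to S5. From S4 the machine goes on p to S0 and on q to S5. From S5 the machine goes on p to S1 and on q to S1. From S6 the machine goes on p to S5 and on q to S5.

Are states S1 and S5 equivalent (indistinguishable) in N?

No

First remove the unreachable states {S2}; 6 states remain.
Start with accepting vs non-accepting: {S0,S1,S3,S4,S6} | {S5}.
Split {S0,S1,S3,S4,S6} by δ(·,p) → {S0,S1,S4} and {S3,S6}.
Split {S0,S1,S4} by δ(·,p) → {S0,S4} and {S1}.
The partition is now stable with 4 blocks: {S0,S4} | {S5} | {S3,S6} | {S1}.
S1 and S5 end up in different blocks, so they are distinguishable. For instance, the string 'ε' is accepted from only S1.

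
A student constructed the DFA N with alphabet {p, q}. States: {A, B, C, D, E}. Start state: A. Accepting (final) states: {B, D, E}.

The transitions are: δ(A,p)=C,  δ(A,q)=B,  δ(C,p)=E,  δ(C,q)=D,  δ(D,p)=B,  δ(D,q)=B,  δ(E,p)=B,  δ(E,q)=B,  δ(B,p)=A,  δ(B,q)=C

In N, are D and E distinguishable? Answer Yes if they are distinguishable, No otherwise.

P0 = {B,D,E} | {A,C}.
Refine {B,D,E} on symbol p: members go to different blocks, giving {D,E} and {B}.
On input p, block {A,C} splits into {A} and {C}.
Stable partition: {D,E} | {A} | {B} | {C} — 4 equivalence classes.
D and E lie in the same block of the stable partition, so they are equivalent — no string distinguishes them.

No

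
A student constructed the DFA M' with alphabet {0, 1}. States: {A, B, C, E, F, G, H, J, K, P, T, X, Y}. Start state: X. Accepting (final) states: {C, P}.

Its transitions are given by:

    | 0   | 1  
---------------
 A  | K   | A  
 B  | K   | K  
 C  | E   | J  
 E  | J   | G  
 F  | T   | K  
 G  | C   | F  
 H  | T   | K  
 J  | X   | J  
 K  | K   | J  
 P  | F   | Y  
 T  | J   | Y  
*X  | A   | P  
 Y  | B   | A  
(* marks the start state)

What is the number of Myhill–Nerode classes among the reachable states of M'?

Reachable states from the start: {A,B,F,J,K,P,T,X,Y}. Unreachable: {C,E,G,H} — drop them.
Start with accepting vs non-accepting: {P} | {A,B,F,J,K,T,X,Y}.
On input 1, block {A,B,F,J,K,T,X,Y} splits into {A,B,F,J,K,T,Y} and {X}.
Split {A,B,F,J,K,T,Y} by δ(·,0) → {A,B,F,K,T,Y} and {J}.
Split {A,B,F,K,T,Y} by δ(·,0) → {A,B,F,K,Y} and {T}.
Refine {A,B,F,K,Y} on symbol 0: members go to different blocks, giving {A,B,K,Y} and {F}.
Split {A,B,K,Y} by δ(·,1) → {A,B,Y} and {K}.
On input 0, block {A,B,Y} splits into {A,B} and {Y}.
On input 1, block {A,B} splits into {B} and {A}.
The partition is now stable with 9 blocks: {P} | {B} | {X} | {J} | {T} | {F} | {K} | {Y} | {A}.

9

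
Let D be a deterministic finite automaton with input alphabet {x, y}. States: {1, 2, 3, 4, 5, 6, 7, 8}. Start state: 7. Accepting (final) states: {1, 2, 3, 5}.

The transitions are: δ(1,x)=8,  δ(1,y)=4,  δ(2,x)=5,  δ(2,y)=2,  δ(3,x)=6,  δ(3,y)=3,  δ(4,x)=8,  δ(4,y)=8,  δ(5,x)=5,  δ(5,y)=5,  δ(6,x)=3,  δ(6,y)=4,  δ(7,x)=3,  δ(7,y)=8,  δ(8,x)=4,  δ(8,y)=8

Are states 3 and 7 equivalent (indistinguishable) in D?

First remove the unreachable states {1,2,5}; 5 states remain.
Initial partition by acceptance: {3} | {4,6,7,8}.
On input x, block {4,6,7,8} splits into {4,8} and {6,7}.
Stable partition: {3} | {4,8} | {6,7} — 3 equivalence classes.
3 and 7 end up in different blocks, so they are distinguishable. For instance, the string 'ε' is accepted from only 3.

No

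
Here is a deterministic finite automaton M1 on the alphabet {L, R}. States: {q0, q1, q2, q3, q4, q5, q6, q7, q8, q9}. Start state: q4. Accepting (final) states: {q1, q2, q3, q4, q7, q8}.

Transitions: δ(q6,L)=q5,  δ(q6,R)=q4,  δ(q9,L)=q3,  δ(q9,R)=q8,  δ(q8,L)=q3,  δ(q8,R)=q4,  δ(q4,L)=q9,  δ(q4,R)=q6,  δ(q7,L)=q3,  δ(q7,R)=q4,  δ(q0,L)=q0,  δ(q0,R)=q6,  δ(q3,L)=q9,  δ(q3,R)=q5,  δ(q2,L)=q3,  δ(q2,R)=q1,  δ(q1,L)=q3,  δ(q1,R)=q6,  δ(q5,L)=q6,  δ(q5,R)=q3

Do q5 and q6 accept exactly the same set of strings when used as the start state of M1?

Yes

First remove the unreachable states {q0,q1,q2,q7}; 6 states remain.
Initial partition by acceptance: {q3,q4,q8} | {q5,q6,q9}.
Refine {q3,q4,q8} on symbol L: members go to different blocks, giving {q3,q4} and {q8}.
Refine {q5,q6,q9} on symbol L: members go to different blocks, giving {q5,q6} and {q9}.
No further refinement is possible. Final partition (4 blocks): {q3,q4} | {q5,q6} | {q8} | {q9}.
q5 and q6 lie in the same block of the stable partition, so they are equivalent — no string distinguishes them.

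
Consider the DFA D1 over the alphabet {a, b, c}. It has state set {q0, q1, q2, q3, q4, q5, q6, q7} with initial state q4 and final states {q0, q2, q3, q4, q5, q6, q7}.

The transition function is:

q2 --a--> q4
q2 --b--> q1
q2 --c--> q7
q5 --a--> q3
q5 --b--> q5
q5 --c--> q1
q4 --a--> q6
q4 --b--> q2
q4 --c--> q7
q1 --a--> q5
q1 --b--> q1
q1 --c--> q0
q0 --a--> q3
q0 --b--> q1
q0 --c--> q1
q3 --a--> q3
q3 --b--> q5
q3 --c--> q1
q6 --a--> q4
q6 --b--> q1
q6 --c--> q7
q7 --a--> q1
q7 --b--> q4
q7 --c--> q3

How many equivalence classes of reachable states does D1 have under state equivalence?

6

Start with accepting vs non-accepting: {q0,q2,q3,q4,q5,q6,q7} | {q1}.
Split {q0,q2,q3,q4,q5,q6,q7} by δ(·,a) → {q0,q2,q3,q4,q5,q6} and {q7}.
On input b, block {q0,q2,q3,q4,q5,q6} splits into {q0,q2,q6} and {q3,q4,q5}.
Refine {q0,q2,q6} on symbol c: members go to different blocks, giving {q2,q6} and {q0}.
On input a, block {q3,q4,q5} splits into {q3,q5} and {q4}.
The partition is now stable with 6 blocks: {q2,q6} | {q1} | {q7} | {q3,q5} | {q0} | {q4}.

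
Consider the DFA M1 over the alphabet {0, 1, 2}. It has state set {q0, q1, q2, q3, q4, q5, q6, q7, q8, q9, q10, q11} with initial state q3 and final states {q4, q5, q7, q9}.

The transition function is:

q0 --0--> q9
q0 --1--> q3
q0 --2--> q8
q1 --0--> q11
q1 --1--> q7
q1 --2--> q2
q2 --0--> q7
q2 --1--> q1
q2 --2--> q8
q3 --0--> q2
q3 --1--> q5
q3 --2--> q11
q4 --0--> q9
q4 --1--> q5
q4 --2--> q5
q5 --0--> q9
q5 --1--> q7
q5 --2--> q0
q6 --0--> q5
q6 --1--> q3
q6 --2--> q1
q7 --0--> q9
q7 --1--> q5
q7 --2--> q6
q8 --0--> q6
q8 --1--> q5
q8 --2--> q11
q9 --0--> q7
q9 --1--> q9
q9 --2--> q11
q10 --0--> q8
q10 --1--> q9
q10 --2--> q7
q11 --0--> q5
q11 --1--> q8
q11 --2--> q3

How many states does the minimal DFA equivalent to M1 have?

First remove the unreachable states {q4,q10}; 10 states remain.
P0 = {q5,q7,q9} | {q0,q1,q2,q3,q6,q8,q11}.
On input 0, block {q0,q1,q2,q3,q6,q8,q11} splits into {q0,q2,q6,q11} and {q1,q3,q8}.
Stable partition: {q5,q7,q9} | {q0,q2,q6,q11} | {q1,q3,q8} — 3 equivalence classes.

3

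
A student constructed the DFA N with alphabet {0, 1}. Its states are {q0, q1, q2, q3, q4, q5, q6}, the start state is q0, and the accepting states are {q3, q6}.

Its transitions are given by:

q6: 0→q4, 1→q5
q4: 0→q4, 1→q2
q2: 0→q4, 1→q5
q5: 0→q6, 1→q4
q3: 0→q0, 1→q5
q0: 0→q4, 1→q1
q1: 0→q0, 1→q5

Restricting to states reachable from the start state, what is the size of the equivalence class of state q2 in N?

2

First remove the unreachable states {q3}; 6 states remain.
P0 = {q6} | {q0,q1,q2,q4,q5}.
Split {q0,q1,q2,q4,q5} by δ(·,0) → {q0,q1,q2,q4} and {q5}.
Refine {q0,q1,q2,q4} on symbol 1: members go to different blocks, giving {q0,q4} and {q1,q2}.
Stable partition: {q6} | {q0,q4} | {q5} | {q1,q2} — 4 equivalence classes.
The equivalence class containing q2 is {q1,q2}, of size 2.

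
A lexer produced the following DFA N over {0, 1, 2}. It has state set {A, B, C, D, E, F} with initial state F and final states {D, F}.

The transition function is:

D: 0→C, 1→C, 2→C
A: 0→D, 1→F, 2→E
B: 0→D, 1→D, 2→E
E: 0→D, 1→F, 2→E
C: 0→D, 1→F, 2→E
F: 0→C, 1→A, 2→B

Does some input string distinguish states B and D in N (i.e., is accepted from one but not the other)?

Yes

All states are reachable from the start state.
Start with accepting vs non-accepting: {D,F} | {A,B,C,E}.
Stable partition: {D,F} | {A,B,C,E} — 2 equivalence classes.
B and D end up in different blocks, so they are distinguishable. For instance, the string 'ε' is accepted from only D.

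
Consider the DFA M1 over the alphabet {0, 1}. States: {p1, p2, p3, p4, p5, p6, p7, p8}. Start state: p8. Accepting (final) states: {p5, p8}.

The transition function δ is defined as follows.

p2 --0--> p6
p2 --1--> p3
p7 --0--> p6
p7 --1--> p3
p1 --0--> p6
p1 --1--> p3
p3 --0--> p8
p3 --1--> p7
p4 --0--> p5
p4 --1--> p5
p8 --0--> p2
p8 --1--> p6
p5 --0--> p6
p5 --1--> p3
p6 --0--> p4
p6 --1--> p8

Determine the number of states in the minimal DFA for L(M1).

6

First remove the unreachable states {p1}; 7 states remain.
P0 = {p5,p8} | {p2,p3,p4,p6,p7}.
Split {p2,p3,p4,p6,p7} by δ(·,0) → {p2,p6,p7} and {p3,p4}.
Refine {p5,p8} on symbol 1: members go to different blocks, giving {p5} and {p8}.
On input 0, block {p2,p6,p7} splits into {p2,p7} and {p6}.
Refine {p3,p4} on symbol 0: members go to different blocks, giving {p3} and {p4}.
Stable partition: {p5} | {p2,p7} | {p3} | {p8} | {p6} | {p4} — 6 equivalence classes.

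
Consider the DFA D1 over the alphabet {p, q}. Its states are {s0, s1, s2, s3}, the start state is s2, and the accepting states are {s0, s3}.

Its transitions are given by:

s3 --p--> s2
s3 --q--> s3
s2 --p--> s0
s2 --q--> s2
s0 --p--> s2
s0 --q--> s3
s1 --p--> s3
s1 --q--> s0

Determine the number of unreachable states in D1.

BFS from s2 reaches {s0, s2, s3}; the 1 state(s) s1 are never visited.

1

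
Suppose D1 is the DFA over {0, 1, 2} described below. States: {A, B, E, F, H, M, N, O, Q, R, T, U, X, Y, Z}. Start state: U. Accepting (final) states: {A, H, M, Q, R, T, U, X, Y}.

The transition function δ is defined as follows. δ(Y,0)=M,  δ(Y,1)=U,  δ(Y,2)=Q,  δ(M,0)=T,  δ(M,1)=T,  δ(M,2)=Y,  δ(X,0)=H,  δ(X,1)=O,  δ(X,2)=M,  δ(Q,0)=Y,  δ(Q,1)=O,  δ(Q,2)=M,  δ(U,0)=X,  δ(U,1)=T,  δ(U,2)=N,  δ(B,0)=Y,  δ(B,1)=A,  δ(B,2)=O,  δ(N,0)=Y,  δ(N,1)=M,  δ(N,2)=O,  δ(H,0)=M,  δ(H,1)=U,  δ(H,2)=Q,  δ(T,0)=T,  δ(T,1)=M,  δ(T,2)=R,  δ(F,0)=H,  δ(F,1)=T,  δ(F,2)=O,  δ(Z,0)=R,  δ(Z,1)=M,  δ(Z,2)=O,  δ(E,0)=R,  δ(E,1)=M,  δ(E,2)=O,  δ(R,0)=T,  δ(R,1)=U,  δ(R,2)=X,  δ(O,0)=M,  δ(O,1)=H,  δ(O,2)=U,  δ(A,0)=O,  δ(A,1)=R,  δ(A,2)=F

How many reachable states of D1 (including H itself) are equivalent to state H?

First remove the unreachable states {A,B,E,F,Z}; 10 states remain.
Start with accepting vs non-accepting: {H,M,Q,R,T,U,X,Y} | {N,O}.
On input 1, block {H,M,Q,R,T,U,X,Y} splits into {H,M,R,T,U,Y} and {Q,X}.
On input 0, block {H,M,R,T,U,Y} splits into {H,M,R,T,Y} and {U}.
Refine {H,M,R,T,Y} on symbol 1: members go to different blocks, giving {H,R,Y} and {M,T}.
Refine {N,O} on symbol 0: members go to different blocks, giving {N} and {O}.
No further refinement is possible. Final partition (6 blocks): {H,R,Y} | {N} | {Q,X} | {U} | {M,T} | {O}.
State H belongs to the block {H,R,Y}, which has 3 states.

3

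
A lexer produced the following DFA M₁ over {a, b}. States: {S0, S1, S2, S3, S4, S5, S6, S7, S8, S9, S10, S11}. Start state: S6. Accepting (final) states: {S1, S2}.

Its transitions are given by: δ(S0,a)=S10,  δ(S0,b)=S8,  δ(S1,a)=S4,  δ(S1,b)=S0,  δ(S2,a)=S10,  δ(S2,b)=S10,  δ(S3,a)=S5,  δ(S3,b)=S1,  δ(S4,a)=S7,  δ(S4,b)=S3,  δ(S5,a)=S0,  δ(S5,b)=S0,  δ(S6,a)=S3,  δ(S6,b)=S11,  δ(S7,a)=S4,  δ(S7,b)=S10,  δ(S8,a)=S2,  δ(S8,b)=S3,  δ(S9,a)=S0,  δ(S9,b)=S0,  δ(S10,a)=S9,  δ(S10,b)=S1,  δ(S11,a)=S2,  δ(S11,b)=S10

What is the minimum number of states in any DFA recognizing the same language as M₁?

7

Start with accepting vs non-accepting: {S1,S2} | {S0,S3,S4,S5,S6,S7,S8,S9,S10,S11}.
Split {S0,S3,S4,S5,S6,S7,S8,S9,S10,S11} by δ(·,a) → {S0,S3,S4,S5,S6,S7,S9,S10} and {S8,S11}.
Refine {S0,S3,S4,S5,S6,S7,S9,S10} on symbol b: members go to different blocks, giving {S4,S5,S7,S9} and {S0,S6} and {S3,S10}.
On input a, block {S1,S2} splits into {S1} and {S2}.
On input a, block {S4,S5,S7,S9} splits into {S4,S7} and {S5,S9}.
The partition is now stable with 7 blocks: {S1} | {S4,S7} | {S8,S11} | {S0,S6} | {S3,S10} | {S2} | {S5,S9}.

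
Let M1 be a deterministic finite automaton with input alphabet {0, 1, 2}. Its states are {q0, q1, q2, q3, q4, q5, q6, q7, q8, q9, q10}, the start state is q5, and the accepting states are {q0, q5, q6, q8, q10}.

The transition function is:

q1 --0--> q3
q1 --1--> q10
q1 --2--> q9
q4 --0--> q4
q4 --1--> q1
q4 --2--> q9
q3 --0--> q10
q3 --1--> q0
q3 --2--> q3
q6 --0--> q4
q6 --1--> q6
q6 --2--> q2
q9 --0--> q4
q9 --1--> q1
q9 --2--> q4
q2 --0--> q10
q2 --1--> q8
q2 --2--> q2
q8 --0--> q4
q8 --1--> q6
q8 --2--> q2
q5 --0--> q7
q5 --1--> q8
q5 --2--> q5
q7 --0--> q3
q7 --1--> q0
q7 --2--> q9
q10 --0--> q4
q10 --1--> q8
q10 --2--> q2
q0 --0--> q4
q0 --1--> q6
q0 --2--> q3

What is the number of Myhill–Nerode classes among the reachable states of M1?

Start with accepting vs non-accepting: {q0,q5,q6,q8,q10} | {q1,q2,q3,q4,q7,q9}.
Split {q0,q5,q6,q8,q10} by δ(·,2) → {q0,q6,q8,q10} and {q5}.
Split {q1,q2,q3,q4,q7,q9} by δ(·,0) → {q1,q4,q7,q9} and {q2,q3}.
On input 0, block {q1,q4,q7,q9} splits into {q1,q7} and {q4,q9}.
Stable partition: {q0,q6,q8,q10} | {q1,q7} | {q5} | {q2,q3} | {q4,q9} — 5 equivalence classes.

5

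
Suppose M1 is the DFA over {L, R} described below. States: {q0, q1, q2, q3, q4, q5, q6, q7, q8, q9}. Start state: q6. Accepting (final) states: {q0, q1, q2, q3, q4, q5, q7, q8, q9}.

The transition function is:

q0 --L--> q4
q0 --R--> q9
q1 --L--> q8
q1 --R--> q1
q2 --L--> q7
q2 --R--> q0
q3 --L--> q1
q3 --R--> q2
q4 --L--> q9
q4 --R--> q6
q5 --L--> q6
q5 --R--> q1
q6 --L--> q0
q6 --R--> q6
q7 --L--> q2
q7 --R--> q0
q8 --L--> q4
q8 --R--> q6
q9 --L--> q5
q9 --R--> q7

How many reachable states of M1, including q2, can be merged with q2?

2

First remove the unreachable states {q3}; 9 states remain.
Initial partition by acceptance: {q0,q1,q2,q4,q5,q7,q8,q9} | {q6}.
Refine {q0,q1,q2,q4,q5,q7,q8,q9} on symbol L: members go to different blocks, giving {q0,q1,q2,q4,q7,q8,q9} and {q5}.
Split {q0,q1,q2,q4,q7,q8,q9} by δ(·,L) → {q0,q1,q2,q4,q7,q8} and {q9}.
On input L, block {q0,q1,q2,q4,q7,q8} splits into {q0,q1,q2,q7,q8} and {q4}.
Refine {q0,q1,q2,q7,q8} on symbol L: members go to different blocks, giving {q1,q2,q7} and {q0,q8}.
Refine {q1,q2,q7} on symbol L: members go to different blocks, giving {q2,q7} and {q1}.
On input R, block {q0,q8} splits into {q0} and {q8}.
Stable partition: {q2,q7} | {q6} | {q5} | {q9} | {q4} | {q0} | {q1} | {q8} — 8 equivalence classes.
State q2 belongs to the block {q2,q7}, which has 2 states.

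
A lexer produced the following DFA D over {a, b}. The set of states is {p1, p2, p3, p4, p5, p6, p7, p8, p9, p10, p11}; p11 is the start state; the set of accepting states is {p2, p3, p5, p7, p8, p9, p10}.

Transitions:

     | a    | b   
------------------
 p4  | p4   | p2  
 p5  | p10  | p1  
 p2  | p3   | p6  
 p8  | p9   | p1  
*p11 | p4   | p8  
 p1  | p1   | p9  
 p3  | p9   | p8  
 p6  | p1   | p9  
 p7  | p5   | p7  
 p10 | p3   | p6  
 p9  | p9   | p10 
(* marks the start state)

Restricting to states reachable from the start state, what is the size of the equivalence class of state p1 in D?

2

States {p5,p7} cannot be reached from the start state, so discard them.
P0 = {p2,p3,p8,p9,p10} | {p1,p4,p6,p11}.
Refine {p2,p3,p8,p9,p10} on symbol b: members go to different blocks, giving {p2,p8,p10} and {p3,p9}.
Split {p1,p4,p6,p11} by δ(·,b) → {p1,p6} and {p4,p11}.
Stable partition: {p2,p8,p10} | {p1,p6} | {p3,p9} | {p4,p11} — 4 equivalence classes.
The equivalence class containing p1 is {p1,p6}, of size 2.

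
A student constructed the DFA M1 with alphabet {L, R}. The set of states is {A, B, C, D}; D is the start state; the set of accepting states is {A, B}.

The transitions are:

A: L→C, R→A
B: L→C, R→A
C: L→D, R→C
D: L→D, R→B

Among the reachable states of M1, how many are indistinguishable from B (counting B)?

2

Start with accepting vs non-accepting: {A,B} | {C,D}.
Split {C,D} by δ(·,R) → {C} and {D}.
The partition is now stable with 3 blocks: {A,B} | {C} | {D}.
State B belongs to the block {A,B}, which has 2 states.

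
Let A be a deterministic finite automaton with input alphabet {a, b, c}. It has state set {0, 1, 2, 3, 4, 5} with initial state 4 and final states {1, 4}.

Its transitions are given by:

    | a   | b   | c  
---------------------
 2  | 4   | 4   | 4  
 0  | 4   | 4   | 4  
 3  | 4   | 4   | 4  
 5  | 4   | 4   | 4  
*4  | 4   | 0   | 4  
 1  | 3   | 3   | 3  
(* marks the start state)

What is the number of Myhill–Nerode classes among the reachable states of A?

2

Reachable states from the start: {0,4}. Unreachable: {1,2,3,5} — drop them.
Initial partition by acceptance: {4} | {0}.
No further refinement is possible. Final partition (2 blocks): {4} | {0}.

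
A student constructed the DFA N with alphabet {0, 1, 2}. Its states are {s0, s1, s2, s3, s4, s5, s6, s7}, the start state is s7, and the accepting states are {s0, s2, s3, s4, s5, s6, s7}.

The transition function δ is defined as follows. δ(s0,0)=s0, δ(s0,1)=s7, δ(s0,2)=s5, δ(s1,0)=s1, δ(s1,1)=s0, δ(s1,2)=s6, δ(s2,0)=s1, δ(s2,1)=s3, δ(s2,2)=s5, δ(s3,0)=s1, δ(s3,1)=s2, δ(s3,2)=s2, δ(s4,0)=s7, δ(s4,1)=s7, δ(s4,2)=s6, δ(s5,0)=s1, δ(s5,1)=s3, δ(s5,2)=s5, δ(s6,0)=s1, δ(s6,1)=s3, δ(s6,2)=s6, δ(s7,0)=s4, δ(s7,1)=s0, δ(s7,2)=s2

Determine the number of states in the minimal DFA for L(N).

3

Every state is reachable, so we keep all 8.
Initial partition by acceptance: {s0,s2,s3,s4,s5,s6,s7} | {s1}.
On input 0, block {s0,s2,s3,s4,s5,s6,s7} splits into {s2,s3,s5,s6} and {s0,s4,s7}.
The partition is now stable with 3 blocks: {s2,s3,s5,s6} | {s1} | {s0,s4,s7}.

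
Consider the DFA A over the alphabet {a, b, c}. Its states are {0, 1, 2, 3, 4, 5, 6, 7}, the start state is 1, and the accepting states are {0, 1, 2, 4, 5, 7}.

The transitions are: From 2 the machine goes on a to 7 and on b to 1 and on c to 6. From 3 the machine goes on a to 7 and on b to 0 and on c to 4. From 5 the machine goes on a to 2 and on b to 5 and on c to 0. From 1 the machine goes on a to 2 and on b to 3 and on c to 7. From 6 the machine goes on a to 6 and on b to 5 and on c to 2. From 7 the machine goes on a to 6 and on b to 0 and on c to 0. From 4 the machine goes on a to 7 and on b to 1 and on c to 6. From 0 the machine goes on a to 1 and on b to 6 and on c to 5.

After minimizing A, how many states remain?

7

Start with accepting vs non-accepting: {0,1,2,4,5,7} | {3,6}.
On input a, block {0,1,2,4,5,7} splits into {0,1,2,4,5} and {7}.
Split {0,1,2,4,5} by δ(·,a) → {0,1,5} and {2,4}.
On input a, block {0,1,5} splits into {1,5} and {0}.
Split {1,5} by δ(·,b) → {1} and {5}.
Refine {3,6} on symbol a: members go to different blocks, giving {3} and {6}.
Stable partition: {1} | {3} | {7} | {2,4} | {0} | {5} | {6} — 7 equivalence classes.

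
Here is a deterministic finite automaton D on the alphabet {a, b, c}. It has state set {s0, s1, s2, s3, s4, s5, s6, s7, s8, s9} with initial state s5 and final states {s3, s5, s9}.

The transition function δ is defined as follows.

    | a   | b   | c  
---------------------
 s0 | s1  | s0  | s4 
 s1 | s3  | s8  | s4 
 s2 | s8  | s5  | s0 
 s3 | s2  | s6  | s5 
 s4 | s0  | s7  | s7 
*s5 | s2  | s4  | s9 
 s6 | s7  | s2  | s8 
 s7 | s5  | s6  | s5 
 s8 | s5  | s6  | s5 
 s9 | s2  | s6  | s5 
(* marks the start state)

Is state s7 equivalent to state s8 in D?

All states are reachable from the start state.
Start with accepting vs non-accepting: {s3,s5,s9} | {s0,s1,s2,s4,s6,s7,s8}.
On input a, block {s0,s1,s2,s4,s6,s7,s8} splits into {s0,s2,s4,s6} and {s1,s7,s8}.
Refine {s0,s2,s4,s6} on symbol a: members go to different blocks, giving {s0,s2,s6} and {s4}.
Refine {s3,s5,s9} on symbol b: members go to different blocks, giving {s3,s9} and {s5}.
On input b, block {s0,s2,s6} splits into {s0,s6} and {s2}.
Refine {s0,s6} on symbol b: members go to different blocks, giving {s0} and {s6}.
Refine {s1,s7,s8} on symbol a: members go to different blocks, giving {s7,s8} and {s1}.
Stable partition: {s3,s9} | {s0} | {s7,s8} | {s4} | {s5} | {s2} | {s6} | {s1} — 8 equivalence classes.
s7 and s8 lie in the same block of the stable partition, so they are equivalent — no string distinguishes them.

Yes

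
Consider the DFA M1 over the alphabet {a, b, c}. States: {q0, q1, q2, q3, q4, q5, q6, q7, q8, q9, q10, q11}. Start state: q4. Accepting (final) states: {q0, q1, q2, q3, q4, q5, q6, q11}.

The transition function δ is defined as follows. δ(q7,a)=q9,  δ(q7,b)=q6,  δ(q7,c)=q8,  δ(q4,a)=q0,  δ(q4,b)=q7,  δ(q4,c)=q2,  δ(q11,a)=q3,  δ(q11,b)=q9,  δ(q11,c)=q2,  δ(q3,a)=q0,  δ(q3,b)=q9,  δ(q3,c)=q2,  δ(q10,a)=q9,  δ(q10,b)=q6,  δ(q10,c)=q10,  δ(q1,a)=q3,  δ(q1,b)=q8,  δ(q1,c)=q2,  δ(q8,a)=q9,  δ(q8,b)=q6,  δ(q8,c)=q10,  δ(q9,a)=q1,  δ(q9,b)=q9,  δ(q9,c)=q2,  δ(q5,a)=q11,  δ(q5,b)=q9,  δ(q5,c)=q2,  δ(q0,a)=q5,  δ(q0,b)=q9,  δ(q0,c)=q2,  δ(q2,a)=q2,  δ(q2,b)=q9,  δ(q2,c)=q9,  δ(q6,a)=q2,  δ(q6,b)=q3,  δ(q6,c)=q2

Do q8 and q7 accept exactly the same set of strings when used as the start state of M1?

Yes

Every state is reachable, so we keep all 12.
Start with accepting vs non-accepting: {q0,q1,q2,q3,q4,q5,q6,q11} | {q7,q8,q9,q10}.
On input b, block {q0,q1,q2,q3,q4,q5,q6,q11} splits into {q0,q1,q2,q3,q4,q5,q11} and {q6}.
Refine {q0,q1,q2,q3,q4,q5,q11} on symbol c: members go to different blocks, giving {q0,q1,q3,q4,q5,q11} and {q2}.
Refine {q7,q8,q9,q10} on symbol a: members go to different blocks, giving {q7,q8,q10} and {q9}.
On input b, block {q0,q1,q3,q4,q5,q11} splits into {q0,q3,q5,q11} and {q1,q4}.
The partition is now stable with 6 blocks: {q0,q3,q5,q11} | {q7,q8,q10} | {q6} | {q2} | {q9} | {q1,q4}.
q8 and q7 lie in the same block of the stable partition, so they are equivalent — no string distinguishes them.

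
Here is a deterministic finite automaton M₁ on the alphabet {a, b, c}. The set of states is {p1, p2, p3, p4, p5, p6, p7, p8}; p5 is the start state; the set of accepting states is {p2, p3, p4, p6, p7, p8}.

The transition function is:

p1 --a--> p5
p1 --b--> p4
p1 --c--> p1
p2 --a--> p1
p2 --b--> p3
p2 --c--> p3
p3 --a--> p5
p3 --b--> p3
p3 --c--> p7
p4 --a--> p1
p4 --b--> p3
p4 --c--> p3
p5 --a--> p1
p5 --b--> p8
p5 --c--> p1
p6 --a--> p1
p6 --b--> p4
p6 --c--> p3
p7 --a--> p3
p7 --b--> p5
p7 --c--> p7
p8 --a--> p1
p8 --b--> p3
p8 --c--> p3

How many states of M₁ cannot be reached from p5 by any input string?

Starting at p5 and following transitions, the reachable set is {p1, p3, p4, p5, p7, p8}. That leaves p2, p6 unreachable — 2 in total.

2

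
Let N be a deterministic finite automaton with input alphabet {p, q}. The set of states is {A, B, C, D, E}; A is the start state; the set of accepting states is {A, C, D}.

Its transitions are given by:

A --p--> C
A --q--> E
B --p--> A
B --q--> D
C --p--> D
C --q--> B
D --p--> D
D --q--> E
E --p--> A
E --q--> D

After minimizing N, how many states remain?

2

All states are reachable from the start state.
Start with accepting vs non-accepting: {A,C,D} | {B,E}.
The partition is now stable with 2 blocks: {A,C,D} | {B,E}.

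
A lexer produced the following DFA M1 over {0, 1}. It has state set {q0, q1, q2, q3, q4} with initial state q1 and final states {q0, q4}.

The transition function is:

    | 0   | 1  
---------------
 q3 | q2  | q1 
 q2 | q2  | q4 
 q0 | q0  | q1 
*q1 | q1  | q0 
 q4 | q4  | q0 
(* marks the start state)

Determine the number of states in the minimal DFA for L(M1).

2

Reachable states from the start: {q0,q1}. Unreachable: {q2,q3,q4} — drop them.
Start with accepting vs non-accepting: {q0} | {q1}.
Stable partition: {q0} | {q1} — 2 equivalence classes.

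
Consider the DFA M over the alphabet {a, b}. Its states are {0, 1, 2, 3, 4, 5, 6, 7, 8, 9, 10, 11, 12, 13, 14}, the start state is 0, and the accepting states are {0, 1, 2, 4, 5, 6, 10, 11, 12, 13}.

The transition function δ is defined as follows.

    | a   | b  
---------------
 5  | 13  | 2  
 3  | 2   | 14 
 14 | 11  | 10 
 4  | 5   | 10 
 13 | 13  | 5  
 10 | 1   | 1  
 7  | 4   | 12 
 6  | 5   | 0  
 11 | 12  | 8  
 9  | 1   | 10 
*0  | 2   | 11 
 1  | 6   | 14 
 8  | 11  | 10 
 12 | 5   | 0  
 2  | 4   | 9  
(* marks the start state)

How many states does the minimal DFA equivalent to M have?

6

Reachable states from the start: {0,1,2,4,5,6,8,9,10,11,12,13,14}. Unreachable: {3,7} — drop them.
Initial partition by acceptance: {0,1,2,4,5,6,10,11,12,13} | {8,9,14}.
On input b, block {0,1,2,4,5,6,10,11,12,13} splits into {0,4,5,6,10,12,13} and {1,2,11}.
Refine {0,4,5,6,10,12,13} on symbol a: members go to different blocks, giving {4,5,6,12,13} and {0,10}.
On input b, block {4,5,6,12,13} splits into {4,6,12} and {5} and {13}.
Stable partition: {4,6,12} | {8,9,14} | {1,2,11} | {0,10} | {5} | {13} — 6 equivalence classes.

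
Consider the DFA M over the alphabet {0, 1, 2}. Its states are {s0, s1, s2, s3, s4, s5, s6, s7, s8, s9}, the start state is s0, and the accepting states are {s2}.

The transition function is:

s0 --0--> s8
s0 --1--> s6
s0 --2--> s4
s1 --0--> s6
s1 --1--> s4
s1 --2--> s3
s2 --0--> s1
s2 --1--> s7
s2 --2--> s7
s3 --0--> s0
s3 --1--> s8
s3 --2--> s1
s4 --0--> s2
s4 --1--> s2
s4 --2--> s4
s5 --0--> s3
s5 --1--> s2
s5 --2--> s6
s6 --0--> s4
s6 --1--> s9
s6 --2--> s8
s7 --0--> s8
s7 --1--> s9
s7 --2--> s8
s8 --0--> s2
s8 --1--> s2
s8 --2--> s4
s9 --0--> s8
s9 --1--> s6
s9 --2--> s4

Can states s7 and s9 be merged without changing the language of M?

First remove the unreachable states {s5}; 9 states remain.
P0 = {s2} | {s0,s1,s3,s4,s6,s7,s8,s9}.
Split {s0,s1,s3,s4,s6,s7,s8,s9} by δ(·,0) → {s0,s1,s3,s6,s7,s9} and {s4,s8}.
On input 0, block {s0,s1,s3,s6,s7,s9} splits into {s0,s6,s7,s9} and {s1,s3}.
Stable partition: {s2} | {s0,s6,s7,s9} | {s4,s8} | {s1,s3} — 4 equivalence classes.
s7 and s9 lie in the same block of the stable partition, so they are equivalent — no string distinguishes them.

Yes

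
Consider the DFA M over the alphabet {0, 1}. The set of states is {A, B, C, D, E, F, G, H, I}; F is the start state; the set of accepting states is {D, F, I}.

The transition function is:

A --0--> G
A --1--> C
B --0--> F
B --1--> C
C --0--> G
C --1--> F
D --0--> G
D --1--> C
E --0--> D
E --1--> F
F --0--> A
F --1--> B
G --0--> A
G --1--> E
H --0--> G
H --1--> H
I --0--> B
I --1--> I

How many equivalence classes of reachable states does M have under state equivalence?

States {H,I} cannot be reached from the start state, so discard them.
Start with accepting vs non-accepting: {D,F} | {A,B,C,E,G}.
On input 0, block {A,B,C,E,G} splits into {A,C,G} and {B,E}.
Split {D,F} by δ(·,1) → {D} and {F}.
On input 1, block {A,C,G} splits into {A} and {C} and {G}.
Refine {B,E} on symbol 0: members go to different blocks, giving {B} and {E}.
Stable partition: {D} | {A} | {B} | {F} | {C} | {G} | {E} — 7 equivalence classes.

7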